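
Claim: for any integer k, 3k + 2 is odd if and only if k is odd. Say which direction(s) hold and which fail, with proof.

[⇒] Suppose 3k + 2 is odd. Since 3 is odd, 3k and k have the same parity, so 3k + 2 ≡ k + 2 (mod 2). As 2 is even, 3k + 2 is odd exactly when k is odd. Thus k is odd.

[⇐] Conversely, suppose k is odd; write k = 2j + 1. Then 3k + 2 = 3·(2j + 1) + 2 = 2·3j + 5, which is odd.

The biconditional holds.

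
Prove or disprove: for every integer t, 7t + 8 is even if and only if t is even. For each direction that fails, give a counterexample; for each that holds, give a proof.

(←) Suppose t is even; write t = 2j. Then 7t + 8 = 7·(2j) + 8 = 2·7j + 8, which is even.

(→) Suppose 7t + 8 is even. Since 7 is odd, 7t and t have the same parity, so 7t + 8 ≡ t + 8 (mod 2). As 8 is even, 7t + 8 is even exactly when t is even. Thus t is even.

Both directions hold; the statement is true.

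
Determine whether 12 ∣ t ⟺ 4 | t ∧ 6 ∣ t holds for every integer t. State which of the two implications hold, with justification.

[⇒] If 12 ∣ t, write t = 12q. Since 12 = 3·4, t = 4·(3q), so 4 ∣ t; and since 12 = 2·6, t = 6·(2q), so 6 ∣ t.

[⇐] Suppose 4 ∣ t and 6 ∣ t. Any common multiple of 4 and 6 is a multiple of their lcm; here lcm(4, 6) = 4·6/gcd(4, 6) = 24/2 = 12, so 12 ∣ t.

Both directions hold.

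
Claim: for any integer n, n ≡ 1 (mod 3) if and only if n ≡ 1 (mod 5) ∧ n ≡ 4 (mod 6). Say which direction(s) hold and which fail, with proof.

(→) This fails: n = 1 gives 1 ≡ 1 (mod 3) but 1 ≡ 1 (mod 6), so the conjunction on the right does not hold.

(←) Conversely, if n ≡ 1 (mod 5) and n ≡ 4 (mod 6), then by the Chinese remainder theorem n ≡ 16 (mod 30). Since 16 ≡ 1 (mod 3) and 3 ∣ 30, we get n ≡ 1 (mod 3).

Only the converse holds.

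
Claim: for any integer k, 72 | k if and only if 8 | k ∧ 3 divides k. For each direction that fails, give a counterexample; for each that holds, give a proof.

(⟸) This fails: take k = 24. Both 8 ∣ 24 and 3 ∣ 24, yet 24 is not a multiple of 72 (since 24 = 0·72 + 24), so 72 ∤ 24.

(⟹) If 72 ∣ k, write k = 72q. Since 72 = 9·8, k = 8·(9q), so 8 ∣ k; and since 72 = 24·3, k = 3·(24q), so 3 ∣ k.

Only the forward direction holds.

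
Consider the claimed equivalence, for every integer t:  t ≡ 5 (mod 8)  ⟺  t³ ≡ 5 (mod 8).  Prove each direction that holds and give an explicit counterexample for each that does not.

Converse. For the converse, argue contrapositively. If t ≢ 5 (mod 8), then t is congruent to one of 0, 1, 2, 3, 4, 6, 7 modulo 8, and these give t³ ≡ 0, 1, 0, 3, 0, 0, 7 respectively — never 5.

Forward direction. Suppose t ≡ 5 (mod 8). Write t = 8j + 5. Then (8j + 5)³ = 512j³ + 960j² + 600j + 125 = 8(64j³ + 120j² + 75j + 15) + 5, so t³ ≡ 5 (mod 8).

Equivalent; both directions hold.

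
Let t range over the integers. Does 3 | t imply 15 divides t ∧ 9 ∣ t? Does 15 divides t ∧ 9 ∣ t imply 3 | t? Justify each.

Only the converse holds.

Converse. Suppose 15 ∣ t and 9 ∣ t. Any common multiple of 15 and 9 is a multiple of their lcm; here lcm(15, 9) = 15·9/gcd(15, 9) = 135/3 = 45, so 45 ∣ t. Since 3 ∣ 45, it follows that 3 ∣ t.

Forward direction. This fails: take t = 3. Certainly 3 ∣ 3, but 15 ∤ 3.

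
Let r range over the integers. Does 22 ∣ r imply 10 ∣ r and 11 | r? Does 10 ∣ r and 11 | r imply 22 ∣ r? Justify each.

[⇒] This fails: take r = 22. Certainly 22 ∣ 22, but 10 ∤ 22.

[⇐] Suppose 10 ∣ r and 11 ∣ r. Any common multiple of 10 and 11 is a multiple of their lcm; here gcd(10, 11) = 1, so lcm(10, 11) = 10·11 = 110, so 110 ∣ r. Since 22 ∣ 110, it follows that 22 ∣ r.

Not equivalent: only (⇐) holds.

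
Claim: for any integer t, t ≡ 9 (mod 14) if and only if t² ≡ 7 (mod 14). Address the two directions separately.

Both directions fail.

(→) This fails: take t = 9. Then 9 ≡ 9 (mod 14), but 9² = 81 ≡ 11 (mod 14), not 7.

(←) This fails: take t = 7. Then 7² = 49 ≡ 7 (mod 14), yet 7 ≡ 7 (mod 14), not 9.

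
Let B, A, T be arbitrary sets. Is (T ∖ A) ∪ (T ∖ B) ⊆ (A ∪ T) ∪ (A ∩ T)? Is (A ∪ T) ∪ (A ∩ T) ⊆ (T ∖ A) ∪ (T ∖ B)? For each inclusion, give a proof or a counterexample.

(⊆) holds; (⊇) fails.

(⊆) Let x ∈ (T ∖ A) ∪ (T ∖ B). Then either x ∈ T and x ∉ B, A; or x ∈ B ∩ T and x ∉ A; or x ∈ A ∩ T and x ∉ B. In each case x ∈ (A ∪ T) ∪ (A ∩ T), so (T ∖ A) ∪ (T ∖ B) ⊆ (A ∪ T) ∪ (A ∩ T).

(⊇) This inclusion fails. Take B = ∅, A = {1}, T = ∅; then 1 ∈ (A ∪ T) ∪ (A ∩ T) but 1 ∉ (T ∖ A) ∪ (T ∖ B).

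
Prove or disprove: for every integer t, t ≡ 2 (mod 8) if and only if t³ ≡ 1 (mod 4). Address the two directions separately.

Neither implication holds.

(→) This fails: take t = 2. Then 2 ≡ 2 (mod 8), but 2³ = 8 ≡ 0 (mod 4), not 1.

(←) This fails: take t = 1. Then 1³ = 1 ≡ 1 (mod 4), yet 1 ≡ 1 (mod 8), not 2.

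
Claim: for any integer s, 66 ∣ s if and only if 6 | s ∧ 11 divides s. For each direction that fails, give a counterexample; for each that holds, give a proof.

(←) Suppose 6 ∣ s and 11 ∣ s. Any common multiple of 6 and 11 is a multiple of their lcm; here gcd(6, 11) = 1, so lcm(6, 11) = 6·11 = 66, so 66 ∣ s.

(→) If 66 ∣ s, write s = 66q. Since 66 = 11·6, s = 6·(11q), so 6 ∣ s; and since 66 = 6·11, s = 11·(6q), so 11 ∣ s.

The biconditional holds.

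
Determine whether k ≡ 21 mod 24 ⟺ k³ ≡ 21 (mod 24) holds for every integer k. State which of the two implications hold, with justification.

(⇒) Suppose k ≡ 21 mod 24. Write k = 24j + 21. Then (24j + 21)³ = 13824j³ + 36288j² + 31752j + 9261 = 24(576j³ + 1512j² + 1323j + 385) + 21, so k³ ≡ 21 (mod 24).

(⇐) Conversely, suppose k³ ≡ 21 (mod 24). The only residue r in {0, …, 23} with r³ ≡ 21 (mod 24) is r = 21, so k ≡ 21 (mod 24).

Both directions hold; the statement is true.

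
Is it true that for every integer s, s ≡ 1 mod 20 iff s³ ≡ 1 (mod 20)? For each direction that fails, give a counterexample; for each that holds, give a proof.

The biconditional holds.

(→) Suppose s ≡ 1 mod 20. Write s = 20j + 1. Then (20j + 1)³ = 8000j³ + 1200j² + 60j + 1 = 20(400j³ + 60j² + 3j) + 1, so s³ ≡ 1 (mod 20).

(←) Conversely, suppose s³ ≡ 1 (mod 20). The only residue r in {0, …, 19} with r³ ≡ 1 (mod 20) is r = 1, so s ≡ 1 (mod 20).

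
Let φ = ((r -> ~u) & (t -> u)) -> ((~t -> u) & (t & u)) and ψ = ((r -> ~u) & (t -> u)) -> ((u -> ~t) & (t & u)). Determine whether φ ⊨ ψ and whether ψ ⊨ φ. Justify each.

Converse. Assume the antecedent. If t is true, the consequent reduces to true regardless of the other variables. If t is false, the antecedent forces (t = F, r = T, u = T), and the consequent holds there. Either way the consequent holds.

Forward direction. This fails. Under t = T, r = F, u = T, the left side is true but the right side is false.

Not equivalent: only (⇐) holds.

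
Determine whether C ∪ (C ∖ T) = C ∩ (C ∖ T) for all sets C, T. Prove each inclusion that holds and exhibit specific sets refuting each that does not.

(⊆) This inclusion fails. Take C = {1}, T = {1}; then 1 ∈ C ∪ (C ∖ T) but 1 ∉ C ∩ (C ∖ T).

(⊇) Let x ∈ C ∩ (C ∖ T). Then x ∈ C and x ∉ T, from which x ∈ C ∪ (C ∖ T).

(⊆) fails; (⊇) holds.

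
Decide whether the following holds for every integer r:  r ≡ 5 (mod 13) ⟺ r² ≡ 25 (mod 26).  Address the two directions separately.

[⇒] This fails: take r = 18. Then 18 ≡ 5 (mod 13), but 18² = 324 ≡ 12 (mod 26), not 25.

[⇐] This fails: take r = 21. Then 21² = 441 ≡ 25 (mod 26), yet 21 ≡ 8 (mod 13), not 5.

Neither direction holds.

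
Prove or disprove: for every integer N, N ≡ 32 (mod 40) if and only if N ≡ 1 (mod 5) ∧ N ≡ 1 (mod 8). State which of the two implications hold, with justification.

(⇒) fails and (⇐) fails.

Forward direction. This fails: N = 32 gives 32 ≡ 32 (mod 40) but 32 ≡ 2 (mod 5), so the conjunction on the right does not hold.

Converse. This fails: N = 1 satisfies both congruences on the right (1 ≡ 1 mod 5 and 1 ≡ 1 mod 8) yet 1 ≡ 1 (mod 40), not 32.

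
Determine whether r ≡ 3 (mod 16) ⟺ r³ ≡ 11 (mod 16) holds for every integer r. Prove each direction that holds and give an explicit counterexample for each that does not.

(⟹) Suppose r ≡ 3 (mod 16). Write r = 16j + 3. Then (16j + 3)³ = 4096j³ + 2304j² + 432j + 27 = 16(256j³ + 144j² + 27j + 1) + 11, so r³ ≡ 11 (mod 16).

(⟸) Conversely, suppose r³ ≡ 11 (mod 16). The only residue r in {0, …, 15} with r³ ≡ 11 (mod 16) is r = 3, so r ≡ 3 (mod 16).

Both directions hold.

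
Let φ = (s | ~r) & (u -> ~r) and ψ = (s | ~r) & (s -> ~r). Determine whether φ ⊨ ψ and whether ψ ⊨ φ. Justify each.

Only the reverse direction holds.

(→) This fails. Under r = T, u = F, s = T, the left side is true but the right side is false.

(←) Assume the antecedent. If r is true, the antecedent cannot hold. If r is false, (s | ~r) & (u -> ~r) reduces to true regardless of the other variables. Either way (s | ~r) & (u -> ~r) holds.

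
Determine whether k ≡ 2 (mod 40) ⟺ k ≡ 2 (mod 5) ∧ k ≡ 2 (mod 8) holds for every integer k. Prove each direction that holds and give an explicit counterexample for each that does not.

(⟹) Suppose k ≡ 2 (mod 40); write k = 40j + 2. Since 5 ∣ 40, reducing mod 5 gives k ≡ 2 (mod 5); since 8 ∣ 40, reducing mod 8 gives k ≡ 2 (mod 8).

(⟸) Conversely, if k ≡ 2 (mod 5) and k ≡ 2 (mod 8), then by the Chinese remainder theorem k ≡ 2 (mod 40). This is exactly k ≡ 2 (mod 40).

The biconditional holds.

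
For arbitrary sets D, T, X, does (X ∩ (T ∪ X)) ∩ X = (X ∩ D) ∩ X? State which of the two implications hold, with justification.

(⊆) fails; (⊇) holds.

(⟸) Let x ∈ (X ∩ D) ∩ X. Then either x ∈ D ∩ X and x ∉ T; or x ∈ D ∩ T ∩ X. In each case x ∈ (X ∩ (T ∪ X)) ∩ X, so (X ∩ D) ∩ X ⊆ (X ∩ (T ∪ X)) ∩ X.

(⟹) This inclusion fails. Take D = ∅, T = ∅, X = {1}; then 1 ∈ (X ∩ (T ∪ X)) ∩ X but 1 ∉ (X ∩ D) ∩ X.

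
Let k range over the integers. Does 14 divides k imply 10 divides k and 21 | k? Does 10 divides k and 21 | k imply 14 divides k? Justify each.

Only the reverse direction holds.

Forward direction. This fails: take k = 14. Certainly 14 ∣ 14, but 10 ∤ 14.

Converse. Suppose 10 ∣ k and 21 ∣ k. Any common multiple of 10 and 21 is a multiple of their lcm; here gcd(10, 21) = 1, so lcm(10, 21) = 10·21 = 210, so 210 ∣ k. Since 14 ∣ 210, it follows that 14 ∣ k.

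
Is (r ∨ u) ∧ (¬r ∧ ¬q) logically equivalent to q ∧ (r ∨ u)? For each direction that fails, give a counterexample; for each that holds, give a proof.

(⇒) This fails. Under r = F, q = F, u = T, the left side is true but the right side is false.

(⇐) This fails. Under r = T, q = T, u = F, the left side is false but the right side is true.

Neither direction holds.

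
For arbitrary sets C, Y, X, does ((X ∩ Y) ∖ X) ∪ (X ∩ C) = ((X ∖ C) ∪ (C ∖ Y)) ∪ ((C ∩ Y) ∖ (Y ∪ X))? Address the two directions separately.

Both inclusions fail.

(⟹) This inclusion fails. Take C = {1}, Y = {1}, X = {1}; then 1 ∈ ((X ∩ Y) ∖ X) ∪ (X ∩ C) but 1 ∉ ((X ∖ C) ∪ (C ∖ Y)) ∪ ((C ∩ Y) ∖ (Y ∪ X)).

(⟸) This inclusion fails. Take C = {1}, Y = ∅, X = ∅; then 1 ∈ ((X ∖ C) ∪ (C ∖ Y)) ∪ ((C ∩ Y) ∖ (Y ∪ X)) but 1 ∉ ((X ∩ Y) ∖ X) ∪ (X ∩ C).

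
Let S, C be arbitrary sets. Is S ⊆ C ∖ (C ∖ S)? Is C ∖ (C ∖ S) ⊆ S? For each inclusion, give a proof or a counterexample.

(⊆) fails; (⊇) holds.

Forward inclusion. This inclusion fails. Take S = {1}, C = ∅; then 1 ∈ S but 1 ∉ C ∖ (C ∖ S).

Reverse inclusion. Let x ∈ C ∖ (C ∖ S). Then x ∈ S ∩ C, from which x ∈ S.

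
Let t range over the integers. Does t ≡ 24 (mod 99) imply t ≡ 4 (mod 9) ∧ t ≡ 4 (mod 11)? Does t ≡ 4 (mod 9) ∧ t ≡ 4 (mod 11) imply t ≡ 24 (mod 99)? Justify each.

Neither implication holds.

(⟹) This fails: t = 24 gives 24 ≡ 24 (mod 99) but 24 ≡ 6 (mod 9), so the conjunction on the right does not hold.

(⟸) This fails: t = 4 satisfies both congruences on the right (4 ≡ 4 mod 9 and 4 ≡ 4 mod 11) yet 4 ≡ 4 (mod 99), not 24.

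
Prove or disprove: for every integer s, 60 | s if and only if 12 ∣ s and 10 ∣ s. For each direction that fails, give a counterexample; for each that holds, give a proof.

Both directions hold.

(⇐) Suppose 12 ∣ s and 10 ∣ s. Any common multiple of 12 and 10 is a multiple of their lcm; here lcm(12, 10) = 12·10/gcd(12, 10) = 120/2 = 60, so 60 ∣ s.

(⇒) If 60 ∣ s, write s = 60q. Since 60 = 5·12, s = 12·(5q), so 12 ∣ s; and since 60 = 6·10, s = 10·(6q), so 10 ∣ s.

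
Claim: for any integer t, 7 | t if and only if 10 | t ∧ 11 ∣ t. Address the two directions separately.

Forward direction. This fails: take t = 7. Certainly 7 ∣ 7, but 10 ∤ 7.

Converse. This fails: take t = 110. Both 10 ∣ 110 and 11 ∣ 110, yet 110 is not a multiple of 7 (since 110 = 15·7 + 5), so 7 ∤ 110.

(⇒) fails and (⇐) fails.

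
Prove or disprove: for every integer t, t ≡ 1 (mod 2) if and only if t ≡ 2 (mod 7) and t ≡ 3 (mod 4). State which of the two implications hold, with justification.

(⇒) fails; (⇐) holds.

(⟹) This fails: t = 1 gives 1 ≡ 1 (mod 2) but 1 ≡ 1 (mod 7), so the conjunction on the right does not hold.

(⟸) Conversely, if t ≡ 2 (mod 7) and t ≡ 3 (mod 4), then by the Chinese remainder theorem t ≡ 23 (mod 28). Since 23 ≡ 1 (mod 2) and 2 ∣ 28, we get t ≡ 1 (mod 2).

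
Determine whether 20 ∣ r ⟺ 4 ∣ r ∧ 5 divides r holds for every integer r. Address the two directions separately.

Converse. Suppose 4 ∣ r and 5 ∣ r. Any common multiple of 4 and 5 is a multiple of their lcm; here gcd(4, 5) = 1, so lcm(4, 5) = 4·5 = 20, so 20 ∣ r.

Forward direction. If 20 ∣ r, write r = 20q. Since 20 = 5·4, r = 4·(5q), so 4 ∣ r; and since 20 = 4·5, r = 5·(4q), so 5 ∣ r.

Equivalent; both directions hold.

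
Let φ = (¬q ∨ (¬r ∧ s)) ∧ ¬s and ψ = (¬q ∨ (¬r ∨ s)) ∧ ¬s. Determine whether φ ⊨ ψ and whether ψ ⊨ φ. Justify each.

Converse. This fails. Under s = F, q = T, r = F, the left side is false but the right side is true.

Forward direction. Assume the antecedent. If s is true, the antecedent cannot hold. If s is false, the antecedent forces (s = F, q = F, r = F) or (s = F, q = F, r = T), and (¬q ∨ (¬r ∨ s)) ∧ ¬s holds there. Either way (¬q ∨ (¬r ∨ s)) ∧ ¬s holds.

The forward direction holds; the converse fails.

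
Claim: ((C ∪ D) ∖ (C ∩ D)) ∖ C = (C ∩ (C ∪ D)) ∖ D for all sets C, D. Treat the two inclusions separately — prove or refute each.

(⟹) This inclusion fails. Take C = ∅, D = {1}; then 1 ∈ ((C ∪ D) ∖ (C ∩ D)) ∖ C but 1 ∉ (C ∩ (C ∪ D)) ∖ D.

(⟸) This inclusion fails. Take C = {1}, D = ∅; then 1 ∈ (C ∩ (C ∪ D)) ∖ D but 1 ∉ ((C ∪ D) ∖ (C ∩ D)) ∖ C.

Both inclusions fail.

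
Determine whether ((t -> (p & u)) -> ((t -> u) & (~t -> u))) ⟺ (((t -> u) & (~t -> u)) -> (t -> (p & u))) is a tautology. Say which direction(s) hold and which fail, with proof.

(⟹) This fails. Under u = T, p = F, t = T, the left side is true but the right side is false.

(⟸) This fails. Under u = F, p = F, t = F, the left side is false but the right side is true.

Both directions fail.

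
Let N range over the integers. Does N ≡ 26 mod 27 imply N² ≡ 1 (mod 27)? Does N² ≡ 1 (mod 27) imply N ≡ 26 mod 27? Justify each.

[⇐] This fails: take N = 1. Then 1² = 1 ≡ 1 (mod 27), yet 1 ≡ 1 (mod 27), not 26.

[⇒] Suppose N ≡ 26 mod 27. Write N = 27j + 26. Then (27j + 26)² = 729j² + 1404j + 676 = 27(27j² + 52j + 25) + 1, so N² ≡ 1 (mod 27).

The forward direction holds; the converse fails.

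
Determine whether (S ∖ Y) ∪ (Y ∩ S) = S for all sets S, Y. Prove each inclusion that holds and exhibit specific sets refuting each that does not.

Both inclusions hold; the sets are equal.

Reverse inclusion. Let x ∈ S. Then either x ∈ S and x ∉ Y; or x ∈ S ∩ Y. In each case x ∈ (S ∖ Y) ∪ (Y ∩ S), so S ⊆ (S ∖ Y) ∪ (Y ∩ S).

Forward inclusion. Let x ∈ (S ∖ Y) ∪ (Y ∩ S). Then either x ∈ S and x ∉ Y; or x ∈ S ∩ Y. In each case x ∈ S, so (S ∖ Y) ∪ (Y ∩ S) ⊆ S.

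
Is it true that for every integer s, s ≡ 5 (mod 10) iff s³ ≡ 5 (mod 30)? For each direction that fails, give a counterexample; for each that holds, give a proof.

(←) The residues r modulo 30 with r³ ≡ 5 (mod 30) are exactly {5}, and each is ≡ 5 (mod 10).

(→) This fails: take s = 15. Then 15 ≡ 5 (mod 10), but 15³ = 3375 ≡ 15 (mod 30), not 5.

Only the converse holds.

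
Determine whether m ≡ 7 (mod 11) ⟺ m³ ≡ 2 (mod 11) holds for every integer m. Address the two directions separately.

Equivalent; both directions hold.

Forward direction. Suppose m ≡ 7 (mod 11). Write m = 11j + 7. Then (11j + 7)³ = 1331j³ + 2541j² + 1617j + 343 = 11(121j³ + 231j² + 147j + 31) + 2, so m³ ≡ 2 (mod 11).

Converse. For the converse, argue contrapositively. If m ≢ 7 (mod 11), then m is congruent to one of 0, 1, 2, 3, 4, 5, 6, 8, 9, 10 modulo 11, and these give m³ ≡ 0, 1, 8, 5, 9, 4, 7, 6, 3, 10 respectively — never 2.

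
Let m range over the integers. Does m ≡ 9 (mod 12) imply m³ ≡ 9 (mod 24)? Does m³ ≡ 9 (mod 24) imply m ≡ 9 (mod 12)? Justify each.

Converse. The residues r modulo 24 with r³ ≡ 9 (mod 24) are exactly {9}, and each is ≡ 9 (mod 12).

Forward direction. This fails: take m = 21. Then 21 ≡ 9 (mod 12), but 21³ = 9261 ≡ 21 (mod 24), not 9.

Only the reverse direction holds.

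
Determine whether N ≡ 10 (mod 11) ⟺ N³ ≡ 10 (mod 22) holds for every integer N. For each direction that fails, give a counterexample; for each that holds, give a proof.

Only the reverse direction holds.

Converse. The residues r modulo 22 with r³ ≡ 10 (mod 22) are exactly {10}, and each is ≡ 10 (mod 11).

Forward direction. This fails: take N = 21. Then 21 ≡ 10 (mod 11), but 21³ = 9261 ≡ 21 (mod 22), not 10.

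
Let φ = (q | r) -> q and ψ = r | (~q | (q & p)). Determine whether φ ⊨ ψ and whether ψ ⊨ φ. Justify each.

Neither implication holds.

(→) This fails. Under r = F, p = F, q = T, the left side is true but the right side is false.

(←) This fails. Under r = T, p = F, q = F, the left side is false but the right side is true.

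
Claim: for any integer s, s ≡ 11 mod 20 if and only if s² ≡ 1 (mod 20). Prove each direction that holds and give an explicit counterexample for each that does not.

Only the forward implication holds.

Forward direction. Suppose s ≡ 11 mod 20. Write s = 20j + 11. Then (20j + 11)² = 400j² + 440j + 121 = 20(20j² + 22j + 6) + 1, so s² ≡ 1 (mod 20).

Converse. This fails: take s = 1. Then 1² = 1 ≡ 1 (mod 20), yet 1 ≡ 1 (mod 20), not 11.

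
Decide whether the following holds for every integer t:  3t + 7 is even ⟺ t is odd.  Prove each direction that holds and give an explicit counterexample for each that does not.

The biconditional holds.

[⇒] Suppose 3t + 7 is even. Since 3 is odd, 3t and t have the same parity, so 3t + 7 ≡ t + 7 (mod 2). As 7 is odd, 3t + 7 is even exactly when t is odd. Thus t is odd.

[⇐] Conversely, suppose t is odd; write t = 2j + 1. Then 3t + 7 = 3·(2j + 1) + 7 = 2·3j + 10, which is even.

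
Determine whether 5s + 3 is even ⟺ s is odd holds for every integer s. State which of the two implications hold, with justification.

Converse. Suppose s is odd; write s = 2j + 1. Then 5s + 3 = 5·(2j + 1) + 3 = 2·5j + 8, which is even.

Forward direction. Suppose 5s + 3 is even. Since 5 is odd, 5s and s have the same parity, so 5s + 3 ≡ s + 3 (mod 2). As 3 is odd, 5s + 3 is even exactly when s is odd. Thus s is odd.

Both directions hold.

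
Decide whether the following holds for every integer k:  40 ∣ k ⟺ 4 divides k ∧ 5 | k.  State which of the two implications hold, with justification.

Only the forward implication holds.

(⇐) This fails: take k = 20. Both 4 ∣ 20 and 5 ∣ 20, yet 20 is not a multiple of 40 (since 20 = 0·40 + 20), so 40 ∤ 20.

(⇒) If 40 ∣ k, write k = 40q. Since 40 = 10·4, k = 4·(10q), so 4 ∣ k; and since 40 = 8·5, k = 5·(8q), so 5 ∣ k.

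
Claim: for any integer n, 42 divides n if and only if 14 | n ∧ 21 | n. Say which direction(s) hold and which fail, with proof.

The biconditional holds.

(⟸) Suppose 14 ∣ n and 21 ∣ n. Any common multiple of 14 and 21 is a multiple of their lcm; here lcm(14, 21) = 14·21/gcd(14, 21) = 294/7 = 42, so 42 ∣ n.

(⟹) If 42 ∣ n, write n = 42q. Since 42 = 3·14, n = 14·(3q), so 14 ∣ n; and since 42 = 2·21, n = 21·(2q), so 21 ∣ n.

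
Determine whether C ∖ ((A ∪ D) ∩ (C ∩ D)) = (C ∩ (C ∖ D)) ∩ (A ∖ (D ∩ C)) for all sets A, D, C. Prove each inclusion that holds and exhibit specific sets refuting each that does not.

(⊆) fails; (⊇) holds.

Forward inclusion. This inclusion fails. Take A = ∅, D = ∅, C = {1}; then 1 ∈ C ∖ ((A ∪ D) ∩ (C ∩ D)) but 1 ∉ (C ∩ (C ∖ D)) ∩ (A ∖ (D ∩ C)).

Reverse inclusion. Let x ∈ (C ∩ (C ∖ D)) ∩ (A ∖ (D ∩ C)). Then x ∈ A ∩ C and x ∉ D, from which x ∈ C ∖ ((A ∪ D) ∩ (C ∩ D)).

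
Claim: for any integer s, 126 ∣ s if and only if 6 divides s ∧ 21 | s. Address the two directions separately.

Not equivalent: only (⇒) holds.

[⇒] If 126 ∣ s, write s = 126q. Since 126 = 21·6, s = 6·(21q), so 6 ∣ s; and since 126 = 6·21, s = 21·(6q), so 21 ∣ s.

[⇐] This fails: take s = 42. Both 6 ∣ 42 and 21 ∣ 42, yet 42 is not a multiple of 126 (since 42 = 0·126 + 42), so 126 ∤ 42.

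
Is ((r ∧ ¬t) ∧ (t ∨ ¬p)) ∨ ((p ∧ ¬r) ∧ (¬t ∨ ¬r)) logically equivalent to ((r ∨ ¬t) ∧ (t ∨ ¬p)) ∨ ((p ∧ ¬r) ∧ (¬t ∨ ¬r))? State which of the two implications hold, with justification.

[⇒] Assume the antecedent. If p is true, the antecedent forces (p = T, r = F, t = F) or (p = T, r = F, t = T), and the consequent holds there. If p is false, the antecedent forces (p = F, r = T, t = F), and the consequent holds there. Either way the consequent holds.

[⇐] This fails. Under p = F, r = F, t = F, the left side is false but the right side is true.

(⇒) holds; (⇐) fails.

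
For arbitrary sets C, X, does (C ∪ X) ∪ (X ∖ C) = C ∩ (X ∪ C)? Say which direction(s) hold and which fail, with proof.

(⊆) fails; (⊇) holds.

Forward inclusion. This inclusion fails. Take C = ∅, X = {1}; then 1 ∈ (C ∪ X) ∪ (X ∖ C) but 1 ∉ C ∩ (X ∪ C).

Reverse inclusion. Let x ∈ C ∩ (X ∪ C). Then either x ∈ C and x ∉ X; or x ∈ C ∩ X. In each case x ∈ (C ∪ X) ∪ (X ∖ C), so C ∩ (X ∪ C) ⊆ (C ∪ X) ∪ (X ∖ C).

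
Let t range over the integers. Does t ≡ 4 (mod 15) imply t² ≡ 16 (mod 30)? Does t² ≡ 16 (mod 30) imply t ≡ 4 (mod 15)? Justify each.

Forward direction. This fails: take t = 19. Then 19 ≡ 4 (mod 15), but 19² = 361 ≡ 1 (mod 30), not 16.

Converse. This fails: take t = 14. Then 14² = 196 ≡ 16 (mod 30), yet 14 ≡ 14 (mod 15), not 4.

Neither direction holds.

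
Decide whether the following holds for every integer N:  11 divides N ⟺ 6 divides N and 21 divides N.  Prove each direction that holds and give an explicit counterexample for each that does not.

[⇒] This fails: take N = 11. Certainly 11 ∣ 11, but 6 ∤ 11.

[⇐] This fails: take N = 42. Both 6 ∣ 42 and 21 ∣ 42, yet 42 is not a multiple of 11 (since 42 = 3·11 + 9), so 11 ∤ 42.

Neither implication holds.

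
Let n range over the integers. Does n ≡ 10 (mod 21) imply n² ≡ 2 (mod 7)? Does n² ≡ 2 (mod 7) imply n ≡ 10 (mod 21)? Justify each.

The forward direction holds; the converse fails.

[⇒] Suppose n ≡ 10 (mod 21). Then n² ≡ 10² = 100 (mod 21), and since 7 ∣ 21, also n² ≡ 2 (mod 7).

[⇐] This fails: take n = 3. Then 3² = 9 ≡ 2 (mod 7), yet 3 ≡ 3 (mod 21), not 10.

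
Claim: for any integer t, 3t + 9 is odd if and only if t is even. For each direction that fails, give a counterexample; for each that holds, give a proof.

Both directions hold.

(⟹) Suppose 3t + 9 is odd. Since 3 is odd, 3t and t have the same parity, so 3t + 9 ≡ t + 9 (mod 2). As 9 is odd, 3t + 9 is odd exactly when t is even. Thus t is even.

(⟸) Conversely, suppose t is even; write t = 2j. Then 3t + 9 = 3·(2j) + 9 = 2·3j + 9, which is odd.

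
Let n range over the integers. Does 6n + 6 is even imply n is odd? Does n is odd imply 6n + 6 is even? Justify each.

(⟹) This fails: take n = 0. Then 6n + 6 = 6, which is even, yet n = 0 is even, not odd.

(⟸) Suppose n is odd. Since 6 is even, 6n is even for every n, so 6n + 6 has the same parity as 6, which is even. Hence 6n + 6 is even.

(⇒) fails; (⇐) holds.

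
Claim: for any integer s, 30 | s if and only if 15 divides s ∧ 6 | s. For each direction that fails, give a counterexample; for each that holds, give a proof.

[⇐] Suppose 15 ∣ s and 6 ∣ s. Any common multiple of 15 and 6 is a multiple of their lcm; here lcm(15, 6) = 15·6/gcd(15, 6) = 90/3 = 30, so 30 ∣ s.

[⇒] If 30 ∣ s, write s = 30q. Since 30 = 2·15, s = 15·(2q), so 15 ∣ s; and since 30 = 5·6, s = 6·(5q), so 6 ∣ s.

Both directions hold.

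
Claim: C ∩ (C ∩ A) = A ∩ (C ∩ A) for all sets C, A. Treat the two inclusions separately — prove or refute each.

(⊇) Let x ∈ A ∩ (C ∩ A). Then x ∈ C ∩ A, from which x ∈ C ∩ (C ∩ A).

(⊆) Let x ∈ C ∩ (C ∩ A). Then x ∈ C ∩ A, from which x ∈ A ∩ (C ∩ A).

Both inclusions hold; the sets are equal.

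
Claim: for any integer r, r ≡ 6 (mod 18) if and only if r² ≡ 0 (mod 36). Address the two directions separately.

(→) Suppose r ≡ 6 (mod 18). Working modulo 36, r ∈ {6, 24}; for each such r, r² ≡ 0 (mod 36).

(←) This fails: take r = 0. Then 0² = 0 ≡ 0 (mod 36), yet 0 ≡ 0 (mod 18), not 6.

Only the forward direction holds.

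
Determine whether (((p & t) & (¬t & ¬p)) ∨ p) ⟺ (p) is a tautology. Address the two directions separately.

(⟹) Assume the antecedent. If t is true, the antecedent forces (t = T, p = T), and p holds there. If t is false, the antecedent forces (t = F, p = T), and p holds there. Either way p holds.

(⟸) Assume the antecedent. If t is true, the antecedent forces (t = T, p = T), and ((p & t) & (¬t & ¬p)) ∨ p holds there. If t is false, the antecedent forces (t = F, p = T), and ((p & t) & (¬t & ¬p)) ∨ p holds there. Either way ((p & t) & (¬t & ¬p)) ∨ p holds.

Equivalent; both directions hold.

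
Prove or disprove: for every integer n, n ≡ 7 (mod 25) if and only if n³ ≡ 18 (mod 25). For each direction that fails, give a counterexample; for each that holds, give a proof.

(→) Suppose n ≡ 7 (mod 25). Write n = 25j + 7. Then (25j + 7)³ = 15625j³ + 13125j² + 3675j + 343 = 25(625j³ + 525j² + 147j + 13) + 18, so n³ ≡ 18 (mod 25).

(←) Conversely, suppose n³ ≡ 18 (mod 25). The only residue r in {0, …, 24} with r³ ≡ 18 (mod 25) is r = 7, so n ≡ 7 (mod 25).

Both implications hold.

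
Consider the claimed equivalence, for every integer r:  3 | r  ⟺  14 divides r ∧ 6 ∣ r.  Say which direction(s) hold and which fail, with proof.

(→) This fails: take r = 3. Certainly 3 ∣ 3, but 14 ∤ 3.

(←) Suppose 14 ∣ r and 6 ∣ r. Any common multiple of 14 and 6 is a multiple of their lcm; here lcm(14, 6) = 14·6/gcd(14, 6) = 84/2 = 42, so 42 ∣ r. Since 3 ∣ 42, it follows that 3 ∣ r.

Not equivalent: only (⇐) holds.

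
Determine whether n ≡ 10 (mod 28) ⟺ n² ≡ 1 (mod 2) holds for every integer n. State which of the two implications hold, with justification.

Neither direction holds.

(→) This fails: take n = 10. Then 10 ≡ 10 (mod 28), but 10² = 100 ≡ 0 (mod 2), not 1.

(←) This fails: take n = 1. Then 1² = 1 ≡ 1 (mod 2), yet 1 ≡ 1 (mod 28), not 10.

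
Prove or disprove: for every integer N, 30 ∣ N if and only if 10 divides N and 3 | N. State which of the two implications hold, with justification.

Both directions hold; the statement is true.

(⟹) If 30 ∣ N, write N = 30q. Since 30 = 3·10, N = 10·(3q), so 10 ∣ N; and since 30 = 10·3, N = 3·(10q), so 3 ∣ N.

(⟸) Suppose 10 ∣ N and 3 ∣ N. Any common multiple of 10 and 3 is a multiple of their lcm; here gcd(10, 3) = 1, so lcm(10, 3) = 10·3 = 30, so 30 ∣ N.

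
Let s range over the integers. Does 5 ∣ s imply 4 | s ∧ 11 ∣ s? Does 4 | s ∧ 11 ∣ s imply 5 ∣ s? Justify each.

[⇒] This fails: take s = 5. Certainly 5 ∣ 5, but 4 ∤ 5.

[⇐] This fails: take s = 44. Both 4 ∣ 44 and 11 ∣ 44, yet 44 is not a multiple of 5 (since 44 = 8·5 + 4), so 5 ∤ 44.

Both directions fail.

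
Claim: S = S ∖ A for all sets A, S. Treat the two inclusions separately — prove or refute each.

(⊆) This inclusion fails. Take A = {1}, S = {1}; then 1 ∈ S but 1 ∉ S ∖ A.

(⊇) Let x ∈ S ∖ A. Then x ∈ S and x ∉ A, from which x ∈ S.

(⊆) fails; (⊇) holds.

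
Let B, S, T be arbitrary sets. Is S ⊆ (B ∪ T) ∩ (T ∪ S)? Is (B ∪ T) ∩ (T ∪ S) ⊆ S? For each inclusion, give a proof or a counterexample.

Forward inclusion. This inclusion fails. Take B = ∅, S = {1}, T = ∅; then 1 ∈ S but 1 ∉ (B ∪ T) ∩ (T ∪ S).

Reverse inclusion. This inclusion fails. Take B = ∅, S = ∅, T = {1}; then 1 ∈ (B ∪ T) ∩ (T ∪ S) but 1 ∉ S.

(⊆) fails and (⊇) fails.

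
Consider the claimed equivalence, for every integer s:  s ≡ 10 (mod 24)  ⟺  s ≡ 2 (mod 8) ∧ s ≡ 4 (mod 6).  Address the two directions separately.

The biconditional holds.

(⟹) Suppose s ≡ 10 (mod 24); write s = 24j + 10. Since 8 ∣ 24, reducing mod 8 gives s ≡ 10 ≡ 2 (mod 8); since 6 ∣ 24, reducing mod 6 gives s ≡ 10 ≡ 4 (mod 6).

(⟸) Conversely, if s ≡ 2 (mod 8) and s ≡ 4 (mod 6), then by the Chinese remainder theorem s ≡ 10 (mod 24). This is exactly s ≡ 10 (mod 24).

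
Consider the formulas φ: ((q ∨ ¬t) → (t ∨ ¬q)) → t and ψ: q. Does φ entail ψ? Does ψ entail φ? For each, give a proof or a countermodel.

(⟹) This fails. Under q = F, t = T, the left side is true but the right side is false.

(⟸) Assume the antecedent. If q is true, ((q ∨ ¬t) → (t ∨ ¬q)) → t reduces to true regardless of the other variables. If q is false, the antecedent cannot hold. Either way ((q ∨ ¬t) → (t ∨ ¬q)) → t holds.

Only the reverse direction holds.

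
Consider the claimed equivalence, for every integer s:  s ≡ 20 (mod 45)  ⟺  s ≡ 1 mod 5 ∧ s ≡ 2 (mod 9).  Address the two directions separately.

[⇒] This fails: s = 20 gives 20 ≡ 20 (mod 45) but 20 ≡ 0 (mod 5), so the conjunction on the right does not hold.

[⇐] This fails: s = 11 satisfies both congruences on the right (11 ≡ 1 mod 5 and 11 ≡ 2 mod 9) yet 11 ≡ 11 (mod 45), not 20.

Both directions fail.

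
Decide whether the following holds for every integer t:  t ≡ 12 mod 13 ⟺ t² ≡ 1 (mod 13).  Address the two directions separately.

Only the forward implication holds.

(⇒) Suppose t ≡ 12 mod 13. Write t = 13j + 12. Then (13j + 12)² = 169j² + 312j + 144 = 13(13j² + 24j + 11) + 1, so t² ≡ 1 (mod 13).

(⇐) This fails: take t = 1. Then 1² = 1 ≡ 1 (mod 13), yet 1 ≡ 1 (mod 13), not 12.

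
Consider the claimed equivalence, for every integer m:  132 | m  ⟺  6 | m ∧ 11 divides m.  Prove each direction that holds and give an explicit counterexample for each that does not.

Only the forward implication holds.

(⇒) If 132 ∣ m, write m = 132q. Since 132 = 22·6, m = 6·(22q), so 6 ∣ m; and since 132 = 12·11, m = 11·(12q), so 11 ∣ m.

(⇐) This fails: take m = 66. Both 6 ∣ 66 and 11 ∣ 66, yet 66 is not a multiple of 132 (since 66 = 0·132 + 66), so 132 ∤ 66.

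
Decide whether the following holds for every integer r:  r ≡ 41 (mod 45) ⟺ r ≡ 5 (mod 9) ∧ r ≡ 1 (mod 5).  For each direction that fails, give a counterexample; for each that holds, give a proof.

[⇒] Suppose r ≡ 41 (mod 45); write r = 45j + 41. Since 9 ∣ 45, reducing mod 9 gives r ≡ 41 ≡ 5 (mod 9); since 5 ∣ 45, reducing mod 5 gives r ≡ 41 ≡ 1 (mod 5).

[⇐] Conversely, if r ≡ 5 (mod 9) and r ≡ 1 (mod 5), then by the Chinese remainder theorem r ≡ 41 (mod 45). This is exactly r ≡ 41 (mod 45).

Equivalent; both directions hold.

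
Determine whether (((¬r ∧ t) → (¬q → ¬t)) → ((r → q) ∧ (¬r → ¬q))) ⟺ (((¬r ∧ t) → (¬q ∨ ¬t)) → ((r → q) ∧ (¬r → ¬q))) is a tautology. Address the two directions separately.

Only the forward implication holds.

Converse. This fails. Under q = T, r = F, t = T, the left side is false but the right side is true.

Forward direction. Assume the antecedent. If q is true, the antecedent forces (q = T, r = T, t = F) or (q = T, r = T, t = T), and the consequent holds there. If q is false, the antecedent forces (q = F, r = F, t = F) or (q = F, r = F, t = T), and the consequent holds there. Either way the consequent holds.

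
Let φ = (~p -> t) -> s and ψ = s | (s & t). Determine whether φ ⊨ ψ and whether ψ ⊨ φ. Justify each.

(→) This fails. Under t = F, p = F, s = F, the left side is true but the right side is false.

(←) Assume the antecedent. If t is true, the antecedent forces (t = T, p = F, s = T) or (t = T, p = T, s = T), and (~p -> t) -> s holds there. If t is false, the antecedent forces (t = F, p = F, s = T) or (t = F, p = T, s = T), and (~p -> t) -> s holds there. Either way (~p -> t) -> s holds.

Only the reverse direction holds.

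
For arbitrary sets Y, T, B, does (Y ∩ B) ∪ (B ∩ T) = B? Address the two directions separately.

Forward inclusion. Let x ∈ (Y ∩ B) ∪ (B ∩ T). Then either x ∈ Y ∩ B and x ∉ T; or x ∈ T ∩ B and x ∉ Y; or x ∈ Y ∩ T ∩ B. In each case x ∈ B, so (Y ∩ B) ∪ (B ∩ T) ⊆ B.

Reverse inclusion. This inclusion fails. Take Y = ∅, T = ∅, B = {1}; then 1 ∈ B but 1 ∉ (Y ∩ B) ∪ (B ∩ T).

Only the forward inclusion holds.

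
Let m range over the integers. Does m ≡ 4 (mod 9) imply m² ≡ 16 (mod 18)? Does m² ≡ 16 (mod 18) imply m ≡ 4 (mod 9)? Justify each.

(⇒) fails and (⇐) fails.

(→) This fails: take m = 13. Then 13 ≡ 4 (mod 9), but 13² = 169 ≡ 7 (mod 18), not 16.

(←) This fails: take m = 14. Then 14² = 196 ≡ 16 (mod 18), yet 14 ≡ 5 (mod 9), not 4.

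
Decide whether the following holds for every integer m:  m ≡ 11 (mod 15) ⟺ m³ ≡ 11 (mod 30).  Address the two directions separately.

(⇒) fails; (⇐) holds.

(⟹) This fails: take m = 26. Then 26 ≡ 11 (mod 15), but 26³ = 17576 ≡ 26 (mod 30), not 11.

(⟸) Conversely, the residues r modulo 30 with r³ ≡ 11 (mod 30) are exactly {11}, and each is ≡ 11 (mod 15).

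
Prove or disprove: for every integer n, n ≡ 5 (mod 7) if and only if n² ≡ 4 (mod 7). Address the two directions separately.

Forward direction. Suppose n ≡ 5 (mod 7). Write n = 7j + 5. Then (7j + 5)² = 49j² + 70j + 25 = 7(7j² + 10j + 3) + 4, so n² ≡ 4 (mod 7).

Converse. This fails: take n = 2. Then 2² = 4 ≡ 4 (mod 7), yet 2 ≡ 2 (mod 7), not 5.

The forward direction holds; the converse fails.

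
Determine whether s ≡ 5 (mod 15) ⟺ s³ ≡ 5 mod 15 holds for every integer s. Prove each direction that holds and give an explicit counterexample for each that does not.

Both implications hold.

(⟹) Suppose s ≡ 5 (mod 15). Write s = 15j + 5. Then (15j + 5)³ = 3375j³ + 3375j² + 1125j + 125 = 15(225j³ + 225j² + 75j + 8) + 5, so s³ ≡ 5 (mod 15).

(⟸) Conversely, suppose s³ ≡ 5 (mod 15). The only residue r in {0, …, 14} with r³ ≡ 5 (mod 15) is r = 5, so s ≡ 5 (mod 15).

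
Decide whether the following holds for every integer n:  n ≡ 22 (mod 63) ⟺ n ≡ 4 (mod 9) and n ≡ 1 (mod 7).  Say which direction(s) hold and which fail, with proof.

The biconditional holds.

Converse. If n ≡ 4 (mod 9) and n ≡ 1 (mod 7), then by the Chinese remainder theorem n ≡ 22 (mod 63). This is exactly n ≡ 22 (mod 63).

Forward direction. Suppose n ≡ 22 (mod 63); write n = 63j + 22. Since 9 ∣ 63, reducing mod 9 gives n ≡ 22 ≡ 4 (mod 9); since 7 ∣ 63, reducing mod 7 gives n ≡ 22 ≡ 1 (mod 7).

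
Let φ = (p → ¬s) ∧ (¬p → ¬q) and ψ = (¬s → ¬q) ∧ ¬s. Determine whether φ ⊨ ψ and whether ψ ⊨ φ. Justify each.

(⇒) fails; (⇐) holds.

Forward direction. This fails. Under p = T, q = T, s = F, the left side is true but the right side is false.

Converse. Assume the antecedent. If p is true, the antecedent forces (p = T, q = F, s = F), and (p → ¬s) ∧ (¬p → ¬q) holds there. If p is false, the antecedent forces (p = F, q = F, s = F), and (p → ¬s) ∧ (¬p → ¬q) holds there. Either way (p → ¬s) ∧ (¬p → ¬q) holds.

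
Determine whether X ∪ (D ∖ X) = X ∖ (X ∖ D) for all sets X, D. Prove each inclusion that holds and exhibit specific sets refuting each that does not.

(⟹) This inclusion fails. Take X = {1}, D = ∅; then 1 ∈ X ∪ (D ∖ X) but 1 ∉ X ∖ (X ∖ D).

(⟸) Let x ∈ X ∖ (X ∖ D). Then x ∈ X ∩ D, from which x ∈ X ∪ (D ∖ X).

Only the reverse inclusion holds.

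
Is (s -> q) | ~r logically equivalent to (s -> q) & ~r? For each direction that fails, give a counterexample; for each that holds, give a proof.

(→) This fails. Under r = T, s = F, q = F, the left side is true but the right side is false.

(←) Assume the antecedent. If r is true, the antecedent cannot hold. If r is false, (s -> q) | ~r reduces to true regardless of the other variables. Either way (s -> q) | ~r holds.

Not equivalent: only (⇐) holds.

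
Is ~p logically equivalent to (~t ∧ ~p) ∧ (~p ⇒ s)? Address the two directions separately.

Not equivalent: only (⇐) holds.

Converse. Assume the antecedent. If p is true, the antecedent cannot hold. If p is false, ~p reduces to true regardless of the other variables. Either way ~p holds.

Forward direction. This fails. Under p = F, t = F, s = F, the left side is true but the right side is false.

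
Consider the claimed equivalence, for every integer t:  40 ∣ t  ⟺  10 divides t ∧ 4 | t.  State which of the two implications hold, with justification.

(⟹) If 40 ∣ t, write t = 40q. Since 40 = 4·10, t = 10·(4q), so 10 ∣ t; and since 40 = 10·4, t = 4·(10q), so 4 ∣ t.

(⟸) This fails: take t = 20. Both 10 ∣ 20 and 4 ∣ 20, yet 20 is not a multiple of 40 (since 20 = 0·40 + 20), so 40 ∤ 20.

Only the forward implication holds.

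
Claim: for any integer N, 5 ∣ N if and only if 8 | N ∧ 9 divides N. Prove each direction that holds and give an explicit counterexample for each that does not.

Neither implication holds.

(→) This fails: take N = 5. Certainly 5 ∣ 5, but 8 ∤ 5.

(←) This fails: take N = 72. Both 8 ∣ 72 and 9 ∣ 72, yet 72 is not a multiple of 5 (since 72 = 14·5 + 2), so 5 ∤ 72.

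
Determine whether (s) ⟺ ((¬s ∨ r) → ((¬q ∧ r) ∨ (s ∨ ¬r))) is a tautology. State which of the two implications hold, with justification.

Forward direction. Assume the antecedent. If q is true, the antecedent forces (q = T, r = F, s = T) or (q = T, r = T, s = T), and the consequent holds there. If q is false, the consequent reduces to true regardless of the other variables. Either way the consequent holds.

Converse. This fails. Under q = F, r = F, s = F, the left side is false but the right side is true.

Not equivalent: only (⇒) holds.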